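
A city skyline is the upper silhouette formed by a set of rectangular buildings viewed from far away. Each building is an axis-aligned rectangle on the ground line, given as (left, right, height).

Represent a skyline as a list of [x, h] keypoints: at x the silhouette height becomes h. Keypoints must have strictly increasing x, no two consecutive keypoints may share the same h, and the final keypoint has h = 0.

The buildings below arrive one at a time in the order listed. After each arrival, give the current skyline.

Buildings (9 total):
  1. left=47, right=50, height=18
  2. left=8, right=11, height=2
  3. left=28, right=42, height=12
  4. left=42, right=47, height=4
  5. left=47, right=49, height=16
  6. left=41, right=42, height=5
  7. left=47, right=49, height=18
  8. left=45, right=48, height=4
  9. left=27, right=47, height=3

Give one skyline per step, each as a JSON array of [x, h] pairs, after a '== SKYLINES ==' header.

== SKYLINES ==
[[47,18],[50,0]]
[[8,2],[11,0],[47,18],[50,0]]
[[8,2],[11,0],[28,12],[42,0],[47,18],[50,0]]
[[8,2],[11,0],[28,12],[42,4],[47,18],[50,0]]
[[8,2],[11,0],[28,12],[42,4],[47,18],[50,0]]
[[8,2],[11,0],[28,12],[42,4],[47,18],[50,0]]
[[8,2],[11,0],[28,12],[42,4],[47,18],[50,0]]
[[8,2],[11,0],[28,12],[42,4],[47,18],[50,0]]
[[8,2],[11,0],[27,3],[28,12],[42,4],[47,18],[50,0]]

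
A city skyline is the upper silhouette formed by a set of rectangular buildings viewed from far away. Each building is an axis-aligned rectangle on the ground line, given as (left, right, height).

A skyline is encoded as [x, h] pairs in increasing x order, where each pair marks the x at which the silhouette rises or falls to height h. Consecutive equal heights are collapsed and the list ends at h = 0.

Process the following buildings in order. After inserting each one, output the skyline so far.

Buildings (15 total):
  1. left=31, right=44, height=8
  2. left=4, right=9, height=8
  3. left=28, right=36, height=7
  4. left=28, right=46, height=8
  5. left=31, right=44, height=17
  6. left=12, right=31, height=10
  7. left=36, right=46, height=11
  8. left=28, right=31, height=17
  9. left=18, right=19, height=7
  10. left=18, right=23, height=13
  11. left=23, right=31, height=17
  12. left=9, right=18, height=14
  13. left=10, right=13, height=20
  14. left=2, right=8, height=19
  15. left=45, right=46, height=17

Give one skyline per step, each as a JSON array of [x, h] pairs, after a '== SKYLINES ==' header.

== SKYLINES ==
[[31,8],[44,0]]
[[4,8],[9,0],[31,8],[44,0]]
[[4,8],[9,0],[28,7],[31,8],[44,0]]
[[4,8],[9,0],[28,8],[46,0]]
[[4,8],[9,0],[28,8],[31,17],[44,8],[46,0]]
[[4,8],[9,0],[12,10],[31,17],[44,8],[46,0]]
[[4,8],[9,0],[12,10],[31,17],[44,11],[46,0]]
[[4,8],[9,0],[12,10],[28,17],[44,11],[46,0]]
[[4,8],[9,0],[12,10],[28,17],[44,11],[46,0]]
[[4,8],[9,0],[12,10],[18,13],[23,10],[28,17],[44,11],[46,0]]
[[4,8],[9,0],[12,10],[18,13],[23,17],[44,11],[46,0]]
[[4,8],[9,14],[18,13],[23,17],[44,11],[46,0]]
[[4,8],[9,14],[10,20],[13,14],[18,13],[23,17],[44,11],[46,0]]
[[2,19],[8,8],[9,14],[10,20],[13,14],[18,13],[23,17],[44,11],[46,0]]
[[2,19],[8,8],[9,14],[10,20],[13,14],[18,13],[23,17],[44,11],[45,17],[46,0]]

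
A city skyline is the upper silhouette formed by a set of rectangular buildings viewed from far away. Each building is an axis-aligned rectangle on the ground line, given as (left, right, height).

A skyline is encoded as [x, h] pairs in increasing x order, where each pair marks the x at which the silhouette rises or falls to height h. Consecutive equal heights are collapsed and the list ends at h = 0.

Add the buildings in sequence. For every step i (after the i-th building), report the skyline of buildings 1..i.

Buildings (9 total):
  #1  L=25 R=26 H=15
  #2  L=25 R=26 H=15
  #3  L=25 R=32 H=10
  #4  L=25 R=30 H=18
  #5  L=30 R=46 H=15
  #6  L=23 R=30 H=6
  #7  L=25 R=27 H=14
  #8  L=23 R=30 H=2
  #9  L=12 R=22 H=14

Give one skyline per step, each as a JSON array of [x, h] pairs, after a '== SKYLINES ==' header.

== SKYLINES ==
[[25,15],[26,0]]
[[25,15],[26,0]]
[[25,15],[26,10],[32,0]]
[[25,18],[30,10],[32,0]]
[[25,18],[30,15],[46,0]]
[[23,6],[25,18],[30,15],[46,0]]
[[23,6],[25,18],[30,15],[46,0]]
[[23,6],[25,18],[30,15],[46,0]]
[[12,14],[22,0],[23,6],[25,18],[30,15],[46,0]]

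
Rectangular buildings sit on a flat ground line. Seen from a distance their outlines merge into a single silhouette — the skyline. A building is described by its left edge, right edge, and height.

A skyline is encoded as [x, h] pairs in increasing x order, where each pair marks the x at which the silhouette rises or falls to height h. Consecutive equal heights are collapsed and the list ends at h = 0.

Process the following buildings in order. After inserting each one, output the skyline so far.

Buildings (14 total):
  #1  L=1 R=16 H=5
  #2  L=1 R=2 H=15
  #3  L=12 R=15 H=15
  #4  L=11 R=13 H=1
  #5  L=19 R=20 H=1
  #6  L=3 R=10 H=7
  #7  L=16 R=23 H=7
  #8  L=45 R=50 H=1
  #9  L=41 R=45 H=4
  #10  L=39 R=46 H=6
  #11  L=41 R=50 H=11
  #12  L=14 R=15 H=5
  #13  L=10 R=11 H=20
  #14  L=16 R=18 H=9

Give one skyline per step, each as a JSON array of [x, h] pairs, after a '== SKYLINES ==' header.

== SKYLINES ==
[[1,5],[16,0]]
[[1,15],[2,5],[16,0]]
[[1,15],[2,5],[12,15],[15,5],[16,0]]
[[1,15],[2,5],[12,15],[15,5],[16,0]]
[[1,15],[2,5],[12,15],[15,5],[16,0],[19,1],[20,0]]
[[1,15],[2,5],[3,7],[10,5],[12,15],[15,5],[16,0],[19,1],[20,0]]
[[1,15],[2,5],[3,7],[10,5],[12,15],[15,5],[16,7],[23,0]]
[[1,15],[2,5],[3,7],[10,5],[12,15],[15,5],[16,7],[23,0],[45,1],[50,0]]
[[1,15],[2,5],[3,7],[10,5],[12,15],[15,5],[16,7],[23,0],[41,4],[45,1],[50,0]]
[[1,15],[2,5],[3,7],[10,5],[12,15],[15,5],[16,7],[23,0],[39,6],[46,1],[50,0]]
[[1,15],[2,5],[3,7],[10,5],[12,15],[15,5],[16,7],[23,0],[39,6],[41,11],[50,0]]
[[1,15],[2,5],[3,7],[10,5],[12,15],[15,5],[16,7],[23,0],[39,6],[41,11],[50,0]]
[[1,15],[2,5],[3,7],[10,20],[11,5],[12,15],[15,5],[16,7],[23,0],[39,6],[41,11],[50,0]]
[[1,15],[2,5],[3,7],[10,20],[11,5],[12,15],[15,5],[16,9],[18,7],[23,0],[39,6],[41,11],[50,0]]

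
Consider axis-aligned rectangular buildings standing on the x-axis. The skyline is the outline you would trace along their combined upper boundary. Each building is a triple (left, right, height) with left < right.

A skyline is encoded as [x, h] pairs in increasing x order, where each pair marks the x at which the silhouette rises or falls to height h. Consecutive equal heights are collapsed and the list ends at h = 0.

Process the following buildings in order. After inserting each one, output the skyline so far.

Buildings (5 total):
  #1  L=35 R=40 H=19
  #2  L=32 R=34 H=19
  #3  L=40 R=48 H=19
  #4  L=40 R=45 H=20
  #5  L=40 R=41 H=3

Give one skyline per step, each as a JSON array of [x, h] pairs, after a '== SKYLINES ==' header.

== SKYLINES ==
[[35,19],[40,0]]
[[32,19],[34,0],[35,19],[40,0]]
[[32,19],[34,0],[35,19],[48,0]]
[[32,19],[34,0],[35,19],[40,20],[45,19],[48,0]]
[[32,19],[34,0],[35,19],[40,20],[45,19],[48,0]]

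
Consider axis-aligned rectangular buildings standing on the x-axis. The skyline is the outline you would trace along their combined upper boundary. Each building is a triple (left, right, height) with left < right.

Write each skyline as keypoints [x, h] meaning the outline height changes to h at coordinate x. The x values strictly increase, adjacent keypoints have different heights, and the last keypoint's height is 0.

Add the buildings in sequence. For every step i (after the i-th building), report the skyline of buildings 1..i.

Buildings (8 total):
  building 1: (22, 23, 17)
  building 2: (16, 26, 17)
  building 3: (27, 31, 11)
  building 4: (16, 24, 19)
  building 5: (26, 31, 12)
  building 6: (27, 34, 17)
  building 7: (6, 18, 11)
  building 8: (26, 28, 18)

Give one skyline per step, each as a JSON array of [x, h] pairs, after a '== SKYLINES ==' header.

== SKYLINES ==
[[22,17],[23,0]]
[[16,17],[26,0]]
[[16,17],[26,0],[27,11],[31,0]]
[[16,19],[24,17],[26,0],[27,11],[31,0]]
[[16,19],[24,17],[26,12],[31,0]]
[[16,19],[24,17],[26,12],[27,17],[34,0]]
[[6,11],[16,19],[24,17],[26,12],[27,17],[34,0]]
[[6,11],[16,19],[24,17],[26,18],[28,17],[34,0]]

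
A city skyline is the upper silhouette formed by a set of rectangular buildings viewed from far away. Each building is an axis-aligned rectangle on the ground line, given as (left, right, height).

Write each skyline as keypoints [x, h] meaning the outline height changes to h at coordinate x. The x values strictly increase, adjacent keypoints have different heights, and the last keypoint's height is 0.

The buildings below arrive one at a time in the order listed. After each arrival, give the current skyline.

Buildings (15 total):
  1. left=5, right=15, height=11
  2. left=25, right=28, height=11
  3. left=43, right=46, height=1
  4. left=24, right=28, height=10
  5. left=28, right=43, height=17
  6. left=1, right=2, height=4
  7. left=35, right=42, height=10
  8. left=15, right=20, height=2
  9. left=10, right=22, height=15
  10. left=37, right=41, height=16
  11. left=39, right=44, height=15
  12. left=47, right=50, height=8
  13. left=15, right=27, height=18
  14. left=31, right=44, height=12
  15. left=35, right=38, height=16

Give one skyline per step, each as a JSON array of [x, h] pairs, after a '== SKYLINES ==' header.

== SKYLINES ==
[[5,11],[15,0]]
[[5,11],[15,0],[25,11],[28,0]]
[[5,11],[15,0],[25,11],[28,0],[43,1],[46,0]]
[[5,11],[15,0],[24,10],[25,11],[28,0],[43,1],[46,0]]
[[5,11],[15,0],[24,10],[25,11],[28,17],[43,1],[46,0]]
[[1,4],[2,0],[5,11],[15,0],[24,10],[25,11],[28,17],[43,1],[46,0]]
[[1,4],[2,0],[5,11],[15,0],[24,10],[25,11],[28,17],[43,1],[46,0]]
[[1,4],[2,0],[5,11],[15,2],[20,0],[24,10],[25,11],[28,17],[43,1],[46,0]]
[[1,4],[2,0],[5,11],[10,15],[22,0],[24,10],[25,11],[28,17],[43,1],[46,0]]
[[1,4],[2,0],[5,11],[10,15],[22,0],[24,10],[25,11],[28,17],[43,1],[46,0]]
[[1,4],[2,0],[5,11],[10,15],[22,0],[24,10],[25,11],[28,17],[43,15],[44,1],[46,0]]
[[1,4],[2,0],[5,11],[10,15],[22,0],[24,10],[25,11],[28,17],[43,15],[44,1],[46,0],[47,8],[50,0]]
[[1,4],[2,0],[5,11],[10,15],[15,18],[27,11],[28,17],[43,15],[44,1],[46,0],[47,8],[50,0]]
[[1,4],[2,0],[5,11],[10,15],[15,18],[27,11],[28,17],[43,15],[44,1],[46,0],[47,8],[50,0]]
[[1,4],[2,0],[5,11],[10,15],[15,18],[27,11],[28,17],[43,15],[44,1],[46,0],[47,8],[50,0]]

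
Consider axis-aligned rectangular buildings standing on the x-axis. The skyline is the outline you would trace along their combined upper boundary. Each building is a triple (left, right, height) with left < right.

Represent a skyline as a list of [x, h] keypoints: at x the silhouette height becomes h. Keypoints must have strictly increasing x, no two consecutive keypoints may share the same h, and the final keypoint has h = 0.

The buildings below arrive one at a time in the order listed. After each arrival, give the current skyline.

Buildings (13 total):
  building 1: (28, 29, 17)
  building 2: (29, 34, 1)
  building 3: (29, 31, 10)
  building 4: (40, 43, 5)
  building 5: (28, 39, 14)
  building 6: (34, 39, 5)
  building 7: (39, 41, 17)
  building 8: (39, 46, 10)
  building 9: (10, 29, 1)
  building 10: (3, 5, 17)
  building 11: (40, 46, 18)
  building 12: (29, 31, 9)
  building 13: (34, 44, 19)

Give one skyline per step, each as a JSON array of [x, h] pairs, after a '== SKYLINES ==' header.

== SKYLINES ==
[[28,17],[29,0]]
[[28,17],[29,1],[34,0]]
[[28,17],[29,10],[31,1],[34,0]]
[[28,17],[29,10],[31,1],[34,0],[40,5],[43,0]]
[[28,17],[29,14],[39,0],[40,5],[43,0]]
[[28,17],[29,14],[39,0],[40,5],[43,0]]
[[28,17],[29,14],[39,17],[41,5],[43,0]]
[[28,17],[29,14],[39,17],[41,10],[46,0]]
[[10,1],[28,17],[29,14],[39,17],[41,10],[46,0]]
[[3,17],[5,0],[10,1],[28,17],[29,14],[39,17],[41,10],[46,0]]
[[3,17],[5,0],[10,1],[28,17],[29,14],[39,17],[40,18],[46,0]]
[[3,17],[5,0],[10,1],[28,17],[29,14],[39,17],[40,18],[46,0]]
[[3,17],[5,0],[10,1],[28,17],[29,14],[34,19],[44,18],[46,0]]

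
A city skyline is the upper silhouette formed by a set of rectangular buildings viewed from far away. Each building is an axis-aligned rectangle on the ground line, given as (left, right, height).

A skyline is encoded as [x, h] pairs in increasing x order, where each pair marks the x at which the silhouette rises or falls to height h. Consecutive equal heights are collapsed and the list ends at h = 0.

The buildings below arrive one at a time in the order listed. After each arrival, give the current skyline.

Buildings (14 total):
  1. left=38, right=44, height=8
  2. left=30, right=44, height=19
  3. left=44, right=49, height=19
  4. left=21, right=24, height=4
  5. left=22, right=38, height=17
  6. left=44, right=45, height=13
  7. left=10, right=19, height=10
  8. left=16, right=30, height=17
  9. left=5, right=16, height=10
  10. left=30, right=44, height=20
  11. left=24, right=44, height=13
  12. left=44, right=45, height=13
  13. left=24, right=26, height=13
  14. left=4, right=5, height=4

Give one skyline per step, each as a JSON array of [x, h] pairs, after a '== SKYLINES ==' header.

== SKYLINES ==
[[38,8],[44,0]]
[[30,19],[44,0]]
[[30,19],[49,0]]
[[21,4],[24,0],[30,19],[49,0]]
[[21,4],[22,17],[30,19],[49,0]]
[[21,4],[22,17],[30,19],[49,0]]
[[10,10],[19,0],[21,4],[22,17],[30,19],[49,0]]
[[10,10],[16,17],[30,19],[49,0]]
[[5,10],[16,17],[30,19],[49,0]]
[[5,10],[16,17],[30,20],[44,19],[49,0]]
[[5,10],[16,17],[30,20],[44,19],[49,0]]
[[5,10],[16,17],[30,20],[44,19],[49,0]]
[[5,10],[16,17],[30,20],[44,19],[49,0]]
[[4,4],[5,10],[16,17],[30,20],[44,19],[49,0]]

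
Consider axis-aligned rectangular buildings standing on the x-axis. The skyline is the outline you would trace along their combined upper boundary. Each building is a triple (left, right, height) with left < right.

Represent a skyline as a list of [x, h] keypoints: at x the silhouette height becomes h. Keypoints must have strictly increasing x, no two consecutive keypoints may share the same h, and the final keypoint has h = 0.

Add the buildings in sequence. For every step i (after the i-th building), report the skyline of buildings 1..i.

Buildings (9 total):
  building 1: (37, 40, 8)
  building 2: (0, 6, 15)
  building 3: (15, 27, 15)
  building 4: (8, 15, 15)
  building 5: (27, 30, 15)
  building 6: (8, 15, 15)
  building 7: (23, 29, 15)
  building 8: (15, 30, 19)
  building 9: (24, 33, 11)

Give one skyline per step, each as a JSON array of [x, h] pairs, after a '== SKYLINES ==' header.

== SKYLINES ==
[[37,8],[40,0]]
[[0,15],[6,0],[37,8],[40,0]]
[[0,15],[6,0],[15,15],[27,0],[37,8],[40,0]]
[[0,15],[6,0],[8,15],[27,0],[37,8],[40,0]]
[[0,15],[6,0],[8,15],[30,0],[37,8],[40,0]]
[[0,15],[6,0],[8,15],[30,0],[37,8],[40,0]]
[[0,15],[6,0],[8,15],[30,0],[37,8],[40,0]]
[[0,15],[6,0],[8,15],[15,19],[30,0],[37,8],[40,0]]
[[0,15],[6,0],[8,15],[15,19],[30,11],[33,0],[37,8],[40,0]]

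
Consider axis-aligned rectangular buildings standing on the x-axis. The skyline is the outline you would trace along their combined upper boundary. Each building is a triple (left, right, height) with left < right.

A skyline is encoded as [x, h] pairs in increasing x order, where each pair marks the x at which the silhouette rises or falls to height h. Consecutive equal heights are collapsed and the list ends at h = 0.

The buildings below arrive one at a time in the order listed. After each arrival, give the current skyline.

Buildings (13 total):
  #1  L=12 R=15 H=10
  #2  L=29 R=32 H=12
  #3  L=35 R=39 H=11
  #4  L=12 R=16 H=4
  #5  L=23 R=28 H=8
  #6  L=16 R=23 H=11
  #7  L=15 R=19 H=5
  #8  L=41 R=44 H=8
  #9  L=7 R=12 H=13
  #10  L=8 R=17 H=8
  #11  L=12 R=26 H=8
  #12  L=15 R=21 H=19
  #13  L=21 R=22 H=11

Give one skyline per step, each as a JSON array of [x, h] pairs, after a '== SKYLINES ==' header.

== SKYLINES ==
[[12,10],[15,0]]
[[12,10],[15,0],[29,12],[32,0]]
[[12,10],[15,0],[29,12],[32,0],[35,11],[39,0]]
[[12,10],[15,4],[16,0],[29,12],[32,0],[35,11],[39,0]]
[[12,10],[15,4],[16,0],[23,8],[28,0],[29,12],[32,0],[35,11],[39,0]]
[[12,10],[15,4],[16,11],[23,8],[28,0],[29,12],[32,0],[35,11],[39,0]]
[[12,10],[15,5],[16,11],[23,8],[28,0],[29,12],[32,0],[35,11],[39,0]]
[[12,10],[15,5],[16,11],[23,8],[28,0],[29,12],[32,0],[35,11],[39,0],[41,8],[44,0]]
[[7,13],[12,10],[15,5],[16,11],[23,8],[28,0],[29,12],[32,0],[35,11],[39,0],[41,8],[44,0]]
[[7,13],[12,10],[15,8],[16,11],[23,8],[28,0],[29,12],[32,0],[35,11],[39,0],[41,8],[44,0]]
[[7,13],[12,10],[15,8],[16,11],[23,8],[28,0],[29,12],[32,0],[35,11],[39,0],[41,8],[44,0]]
[[7,13],[12,10],[15,19],[21,11],[23,8],[28,0],[29,12],[32,0],[35,11],[39,0],[41,8],[44,0]]
[[7,13],[12,10],[15,19],[21,11],[23,8],[28,0],[29,12],[32,0],[35,11],[39,0],[41,8],[44,0]]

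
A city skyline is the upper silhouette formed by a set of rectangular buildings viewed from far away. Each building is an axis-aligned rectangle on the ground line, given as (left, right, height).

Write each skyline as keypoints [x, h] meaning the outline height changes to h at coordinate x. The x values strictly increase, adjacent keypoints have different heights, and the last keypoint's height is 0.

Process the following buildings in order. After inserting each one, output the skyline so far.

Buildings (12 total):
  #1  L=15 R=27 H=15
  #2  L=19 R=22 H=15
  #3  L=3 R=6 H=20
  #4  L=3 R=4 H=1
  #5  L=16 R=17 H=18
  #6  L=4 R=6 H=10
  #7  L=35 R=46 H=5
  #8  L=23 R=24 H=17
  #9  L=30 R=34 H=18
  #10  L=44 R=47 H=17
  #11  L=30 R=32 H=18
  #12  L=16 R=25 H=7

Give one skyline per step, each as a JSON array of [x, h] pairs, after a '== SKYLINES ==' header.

== SKYLINES ==
[[15,15],[27,0]]
[[15,15],[27,0]]
[[3,20],[6,0],[15,15],[27,0]]
[[3,20],[6,0],[15,15],[27,0]]
[[3,20],[6,0],[15,15],[16,18],[17,15],[27,0]]
[[3,20],[6,0],[15,15],[16,18],[17,15],[27,0]]
[[3,20],[6,0],[15,15],[16,18],[17,15],[27,0],[35,5],[46,0]]
[[3,20],[6,0],[15,15],[16,18],[17,15],[23,17],[24,15],[27,0],[35,5],[46,0]]
[[3,20],[6,0],[15,15],[16,18],[17,15],[23,17],[24,15],[27,0],[30,18],[34,0],[35,5],[46,0]]
[[3,20],[6,0],[15,15],[16,18],[17,15],[23,17],[24,15],[27,0],[30,18],[34,0],[35,5],[44,17],[47,0]]
[[3,20],[6,0],[15,15],[16,18],[17,15],[23,17],[24,15],[27,0],[30,18],[34,0],[35,5],[44,17],[47,0]]
[[3,20],[6,0],[15,15],[16,18],[17,15],[23,17],[24,15],[27,0],[30,18],[34,0],[35,5],[44,17],[47,0]]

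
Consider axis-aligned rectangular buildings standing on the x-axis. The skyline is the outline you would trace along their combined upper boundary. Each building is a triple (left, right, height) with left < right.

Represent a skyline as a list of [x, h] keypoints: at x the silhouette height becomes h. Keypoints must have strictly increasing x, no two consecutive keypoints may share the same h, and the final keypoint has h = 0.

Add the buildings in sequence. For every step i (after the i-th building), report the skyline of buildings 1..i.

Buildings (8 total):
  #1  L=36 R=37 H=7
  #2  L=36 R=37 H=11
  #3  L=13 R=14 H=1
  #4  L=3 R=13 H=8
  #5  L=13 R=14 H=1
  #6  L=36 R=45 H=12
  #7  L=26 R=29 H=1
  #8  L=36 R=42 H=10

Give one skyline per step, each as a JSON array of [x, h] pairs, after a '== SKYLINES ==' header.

== SKYLINES ==
[[36,7],[37,0]]
[[36,11],[37,0]]
[[13,1],[14,0],[36,11],[37,0]]
[[3,8],[13,1],[14,0],[36,11],[37,0]]
[[3,8],[13,1],[14,0],[36,11],[37,0]]
[[3,8],[13,1],[14,0],[36,12],[45,0]]
[[3,8],[13,1],[14,0],[26,1],[29,0],[36,12],[45,0]]
[[3,8],[13,1],[14,0],[26,1],[29,0],[36,12],[45,0]]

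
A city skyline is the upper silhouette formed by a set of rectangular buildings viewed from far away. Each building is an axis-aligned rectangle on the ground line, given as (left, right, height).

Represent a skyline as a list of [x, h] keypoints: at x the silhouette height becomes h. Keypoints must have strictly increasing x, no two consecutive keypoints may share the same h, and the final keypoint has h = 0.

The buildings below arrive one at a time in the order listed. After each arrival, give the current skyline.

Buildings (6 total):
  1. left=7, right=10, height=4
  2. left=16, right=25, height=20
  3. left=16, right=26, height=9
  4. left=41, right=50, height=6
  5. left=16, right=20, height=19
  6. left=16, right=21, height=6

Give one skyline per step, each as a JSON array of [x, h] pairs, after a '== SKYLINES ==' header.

== SKYLINES ==
[[7,4],[10,0]]
[[7,4],[10,0],[16,20],[25,0]]
[[7,4],[10,0],[16,20],[25,9],[26,0]]
[[7,4],[10,0],[16,20],[25,9],[26,0],[41,6],[50,0]]
[[7,4],[10,0],[16,20],[25,9],[26,0],[41,6],[50,0]]
[[7,4],[10,0],[16,20],[25,9],[26,0],[41,6],[50,0]]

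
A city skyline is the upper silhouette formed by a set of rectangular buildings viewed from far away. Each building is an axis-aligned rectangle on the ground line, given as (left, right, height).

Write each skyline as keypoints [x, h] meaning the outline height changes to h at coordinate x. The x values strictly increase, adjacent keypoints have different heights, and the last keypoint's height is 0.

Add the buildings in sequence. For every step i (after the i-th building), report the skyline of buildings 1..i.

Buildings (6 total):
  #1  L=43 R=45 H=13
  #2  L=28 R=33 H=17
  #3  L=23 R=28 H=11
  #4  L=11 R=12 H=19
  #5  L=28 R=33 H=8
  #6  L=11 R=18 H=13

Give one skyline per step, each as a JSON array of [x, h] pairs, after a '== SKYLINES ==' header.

== SKYLINES ==
[[43,13],[45,0]]
[[28,17],[33,0],[43,13],[45,0]]
[[23,11],[28,17],[33,0],[43,13],[45,0]]
[[11,19],[12,0],[23,11],[28,17],[33,0],[43,13],[45,0]]
[[11,19],[12,0],[23,11],[28,17],[33,0],[43,13],[45,0]]
[[11,19],[12,13],[18,0],[23,11],[28,17],[33,0],[43,13],[45,0]]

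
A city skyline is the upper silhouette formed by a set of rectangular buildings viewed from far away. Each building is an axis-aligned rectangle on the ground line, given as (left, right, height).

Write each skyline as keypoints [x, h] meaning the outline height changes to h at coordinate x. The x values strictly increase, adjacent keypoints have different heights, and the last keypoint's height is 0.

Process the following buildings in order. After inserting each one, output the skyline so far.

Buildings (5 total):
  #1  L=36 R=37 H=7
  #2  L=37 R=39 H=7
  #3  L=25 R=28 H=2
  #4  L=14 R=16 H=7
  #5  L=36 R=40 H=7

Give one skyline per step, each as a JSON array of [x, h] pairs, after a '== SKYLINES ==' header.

== SKYLINES ==
[[36,7],[37,0]]
[[36,7],[39,0]]
[[25,2],[28,0],[36,7],[39,0]]
[[14,7],[16,0],[25,2],[28,0],[36,7],[39,0]]
[[14,7],[16,0],[25,2],[28,0],[36,7],[40,0]]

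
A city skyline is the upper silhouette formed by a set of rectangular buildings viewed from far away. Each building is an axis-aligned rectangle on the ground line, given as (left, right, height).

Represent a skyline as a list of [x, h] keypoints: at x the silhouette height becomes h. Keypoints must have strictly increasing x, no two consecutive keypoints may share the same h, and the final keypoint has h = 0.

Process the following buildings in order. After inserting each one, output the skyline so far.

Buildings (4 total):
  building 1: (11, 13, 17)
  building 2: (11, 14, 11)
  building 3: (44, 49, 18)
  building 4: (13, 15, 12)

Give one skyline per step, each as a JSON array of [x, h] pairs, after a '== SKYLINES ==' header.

== SKYLINES ==
[[11,17],[13,0]]
[[11,17],[13,11],[14,0]]
[[11,17],[13,11],[14,0],[44,18],[49,0]]
[[11,17],[13,12],[15,0],[44,18],[49,0]]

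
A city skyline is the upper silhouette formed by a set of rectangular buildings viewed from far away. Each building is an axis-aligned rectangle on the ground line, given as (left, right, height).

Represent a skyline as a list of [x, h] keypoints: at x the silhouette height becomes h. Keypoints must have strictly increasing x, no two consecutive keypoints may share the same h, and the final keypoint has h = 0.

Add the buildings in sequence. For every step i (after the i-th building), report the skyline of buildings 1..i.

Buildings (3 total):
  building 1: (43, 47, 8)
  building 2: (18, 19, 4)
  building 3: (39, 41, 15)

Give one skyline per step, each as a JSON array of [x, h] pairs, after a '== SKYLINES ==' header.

== SKYLINES ==
[[43,8],[47,0]]
[[18,4],[19,0],[43,8],[47,0]]
[[18,4],[19,0],[39,15],[41,0],[43,8],[47,0]]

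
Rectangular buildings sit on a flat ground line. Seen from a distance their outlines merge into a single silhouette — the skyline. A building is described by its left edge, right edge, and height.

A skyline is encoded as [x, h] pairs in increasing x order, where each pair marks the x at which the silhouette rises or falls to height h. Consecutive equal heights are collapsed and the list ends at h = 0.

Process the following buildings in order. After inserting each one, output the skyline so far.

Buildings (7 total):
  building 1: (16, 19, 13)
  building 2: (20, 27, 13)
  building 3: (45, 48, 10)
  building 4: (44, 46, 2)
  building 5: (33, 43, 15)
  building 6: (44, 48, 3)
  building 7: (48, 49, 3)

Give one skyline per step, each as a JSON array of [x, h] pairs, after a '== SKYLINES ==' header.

== SKYLINES ==
[[16,13],[19,0]]
[[16,13],[19,0],[20,13],[27,0]]
[[16,13],[19,0],[20,13],[27,0],[45,10],[48,0]]
[[16,13],[19,0],[20,13],[27,0],[44,2],[45,10],[48,0]]
[[16,13],[19,0],[20,13],[27,0],[33,15],[43,0],[44,2],[45,10],[48,0]]
[[16,13],[19,0],[20,13],[27,0],[33,15],[43,0],[44,3],[45,10],[48,0]]
[[16,13],[19,0],[20,13],[27,0],[33,15],[43,0],[44,3],[45,10],[48,3],[49,0]]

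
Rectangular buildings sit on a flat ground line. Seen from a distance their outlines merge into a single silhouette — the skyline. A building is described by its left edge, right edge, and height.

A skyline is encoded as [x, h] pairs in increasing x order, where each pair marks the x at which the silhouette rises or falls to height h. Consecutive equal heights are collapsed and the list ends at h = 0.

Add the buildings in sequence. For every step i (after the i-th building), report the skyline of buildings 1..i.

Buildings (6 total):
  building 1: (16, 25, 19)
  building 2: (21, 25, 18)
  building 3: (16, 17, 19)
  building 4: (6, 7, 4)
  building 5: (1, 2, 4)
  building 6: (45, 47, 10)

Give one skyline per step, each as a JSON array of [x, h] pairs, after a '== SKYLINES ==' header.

== SKYLINES ==
[[16,19],[25,0]]
[[16,19],[25,0]]
[[16,19],[25,0]]
[[6,4],[7,0],[16,19],[25,0]]
[[1,4],[2,0],[6,4],[7,0],[16,19],[25,0]]
[[1,4],[2,0],[6,4],[7,0],[16,19],[25,0],[45,10],[47,0]]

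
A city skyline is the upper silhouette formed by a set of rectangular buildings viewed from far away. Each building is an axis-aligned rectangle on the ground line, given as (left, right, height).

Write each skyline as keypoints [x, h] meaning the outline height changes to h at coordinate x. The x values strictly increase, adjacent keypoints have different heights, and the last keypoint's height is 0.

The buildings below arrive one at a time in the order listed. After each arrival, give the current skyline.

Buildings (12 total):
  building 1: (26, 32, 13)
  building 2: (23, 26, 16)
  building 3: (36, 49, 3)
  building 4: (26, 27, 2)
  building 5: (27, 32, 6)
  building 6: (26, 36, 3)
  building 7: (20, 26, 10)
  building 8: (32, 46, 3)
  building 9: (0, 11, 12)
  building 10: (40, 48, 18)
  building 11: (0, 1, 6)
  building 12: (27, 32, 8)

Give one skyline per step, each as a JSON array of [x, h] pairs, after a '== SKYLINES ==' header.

== SKYLINES ==
[[26,13],[32,0]]
[[23,16],[26,13],[32,0]]
[[23,16],[26,13],[32,0],[36,3],[49,0]]
[[23,16],[26,13],[32,0],[36,3],[49,0]]
[[23,16],[26,13],[32,0],[36,3],[49,0]]
[[23,16],[26,13],[32,3],[49,0]]
[[20,10],[23,16],[26,13],[32,3],[49,0]]
[[20,10],[23,16],[26,13],[32,3],[49,0]]
[[0,12],[11,0],[20,10],[23,16],[26,13],[32,3],[49,0]]
[[0,12],[11,0],[20,10],[23,16],[26,13],[32,3],[40,18],[48,3],[49,0]]
[[0,12],[11,0],[20,10],[23,16],[26,13],[32,3],[40,18],[48,3],[49,0]]
[[0,12],[11,0],[20,10],[23,16],[26,13],[32,3],[40,18],[48,3],[49,0]]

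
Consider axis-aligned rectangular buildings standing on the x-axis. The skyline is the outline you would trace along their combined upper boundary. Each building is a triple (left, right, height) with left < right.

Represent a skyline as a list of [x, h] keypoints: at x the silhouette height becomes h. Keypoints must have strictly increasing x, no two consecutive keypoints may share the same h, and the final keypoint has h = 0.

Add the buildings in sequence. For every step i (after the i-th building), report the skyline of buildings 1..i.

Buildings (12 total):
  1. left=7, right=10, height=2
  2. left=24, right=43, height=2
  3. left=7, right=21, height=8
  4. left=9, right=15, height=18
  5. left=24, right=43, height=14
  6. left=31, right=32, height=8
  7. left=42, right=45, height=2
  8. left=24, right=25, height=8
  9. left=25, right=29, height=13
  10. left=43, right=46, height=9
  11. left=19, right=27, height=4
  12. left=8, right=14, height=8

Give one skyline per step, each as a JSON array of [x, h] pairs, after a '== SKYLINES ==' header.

== SKYLINES ==
[[7,2],[10,0]]
[[7,2],[10,0],[24,2],[43,0]]
[[7,8],[21,0],[24,2],[43,0]]
[[7,8],[9,18],[15,8],[21,0],[24,2],[43,0]]
[[7,8],[9,18],[15,8],[21,0],[24,14],[43,0]]
[[7,8],[9,18],[15,8],[21,0],[24,14],[43,0]]
[[7,8],[9,18],[15,8],[21,0],[24,14],[43,2],[45,0]]
[[7,8],[9,18],[15,8],[21,0],[24,14],[43,2],[45,0]]
[[7,8],[9,18],[15,8],[21,0],[24,14],[43,2],[45,0]]
[[7,8],[9,18],[15,8],[21,0],[24,14],[43,9],[46,0]]
[[7,8],[9,18],[15,8],[21,4],[24,14],[43,9],[46,0]]
[[7,8],[9,18],[15,8],[21,4],[24,14],[43,9],[46,0]]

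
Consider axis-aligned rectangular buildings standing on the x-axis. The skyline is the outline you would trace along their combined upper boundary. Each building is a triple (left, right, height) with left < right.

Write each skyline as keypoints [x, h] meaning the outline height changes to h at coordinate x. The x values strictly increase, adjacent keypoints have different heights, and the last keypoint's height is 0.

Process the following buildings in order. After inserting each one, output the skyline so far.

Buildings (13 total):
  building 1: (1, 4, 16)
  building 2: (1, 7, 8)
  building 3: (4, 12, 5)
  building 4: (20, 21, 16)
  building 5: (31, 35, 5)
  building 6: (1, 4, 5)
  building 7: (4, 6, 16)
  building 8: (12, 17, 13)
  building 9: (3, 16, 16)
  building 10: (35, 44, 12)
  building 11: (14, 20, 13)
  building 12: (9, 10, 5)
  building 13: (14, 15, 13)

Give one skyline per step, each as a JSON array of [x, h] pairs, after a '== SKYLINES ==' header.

== SKYLINES ==
[[1,16],[4,0]]
[[1,16],[4,8],[7,0]]
[[1,16],[4,8],[7,5],[12,0]]
[[1,16],[4,8],[7,5],[12,0],[20,16],[21,0]]
[[1,16],[4,8],[7,5],[12,0],[20,16],[21,0],[31,5],[35,0]]
[[1,16],[4,8],[7,5],[12,0],[20,16],[21,0],[31,5],[35,0]]
[[1,16],[6,8],[7,5],[12,0],[20,16],[21,0],[31,5],[35,0]]
[[1,16],[6,8],[7,5],[12,13],[17,0],[20,16],[21,0],[31,5],[35,0]]
[[1,16],[16,13],[17,0],[20,16],[21,0],[31,5],[35,0]]
[[1,16],[16,13],[17,0],[20,16],[21,0],[31,5],[35,12],[44,0]]
[[1,16],[16,13],[20,16],[21,0],[31,5],[35,12],[44,0]]
[[1,16],[16,13],[20,16],[21,0],[31,5],[35,12],[44,0]]
[[1,16],[16,13],[20,16],[21,0],[31,5],[35,12],[44,0]]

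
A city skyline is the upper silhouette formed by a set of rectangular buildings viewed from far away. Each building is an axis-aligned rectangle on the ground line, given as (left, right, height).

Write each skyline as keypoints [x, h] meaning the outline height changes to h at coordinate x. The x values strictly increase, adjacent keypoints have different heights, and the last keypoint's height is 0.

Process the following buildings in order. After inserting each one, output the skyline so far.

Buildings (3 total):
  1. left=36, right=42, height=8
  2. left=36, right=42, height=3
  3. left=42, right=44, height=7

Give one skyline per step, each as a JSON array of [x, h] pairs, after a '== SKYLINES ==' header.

== SKYLINES ==
[[36,8],[42,0]]
[[36,8],[42,0]]
[[36,8],[42,7],[44,0]]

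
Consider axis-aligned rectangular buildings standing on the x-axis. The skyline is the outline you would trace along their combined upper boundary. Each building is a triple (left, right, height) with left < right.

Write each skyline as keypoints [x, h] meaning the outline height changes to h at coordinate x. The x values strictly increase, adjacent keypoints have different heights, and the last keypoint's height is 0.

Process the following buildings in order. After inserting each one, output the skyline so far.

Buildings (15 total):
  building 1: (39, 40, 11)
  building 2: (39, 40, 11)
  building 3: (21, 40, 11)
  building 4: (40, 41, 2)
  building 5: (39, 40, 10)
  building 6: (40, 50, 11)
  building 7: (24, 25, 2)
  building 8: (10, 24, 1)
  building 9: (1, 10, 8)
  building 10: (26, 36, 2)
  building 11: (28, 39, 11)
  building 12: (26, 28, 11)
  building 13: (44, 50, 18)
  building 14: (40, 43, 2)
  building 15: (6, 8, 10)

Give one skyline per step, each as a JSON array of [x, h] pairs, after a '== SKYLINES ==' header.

== SKYLINES ==
[[39,11],[40,0]]
[[39,11],[40,0]]
[[21,11],[40,0]]
[[21,11],[40,2],[41,0]]
[[21,11],[40,2],[41,0]]
[[21,11],[50,0]]
[[21,11],[50,0]]
[[10,1],[21,11],[50,0]]
[[1,8],[10,1],[21,11],[50,0]]
[[1,8],[10,1],[21,11],[50,0]]
[[1,8],[10,1],[21,11],[50,0]]
[[1,8],[10,1],[21,11],[50,0]]
[[1,8],[10,1],[21,11],[44,18],[50,0]]
[[1,8],[10,1],[21,11],[44,18],[50,0]]
[[1,8],[6,10],[8,8],[10,1],[21,11],[44,18],[50,0]]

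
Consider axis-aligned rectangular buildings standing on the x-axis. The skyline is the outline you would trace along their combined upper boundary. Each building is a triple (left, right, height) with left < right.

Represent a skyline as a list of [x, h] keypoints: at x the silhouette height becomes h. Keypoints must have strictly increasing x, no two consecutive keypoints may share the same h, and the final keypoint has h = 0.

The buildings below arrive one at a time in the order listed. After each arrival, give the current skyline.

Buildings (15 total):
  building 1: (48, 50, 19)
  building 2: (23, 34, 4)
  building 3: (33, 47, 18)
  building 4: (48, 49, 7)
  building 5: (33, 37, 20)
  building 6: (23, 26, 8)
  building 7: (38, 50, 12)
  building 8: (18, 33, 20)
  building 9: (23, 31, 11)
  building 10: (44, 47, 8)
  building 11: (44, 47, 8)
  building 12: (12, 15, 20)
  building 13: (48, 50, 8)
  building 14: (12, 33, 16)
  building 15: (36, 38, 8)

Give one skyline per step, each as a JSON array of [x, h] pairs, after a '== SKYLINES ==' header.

== SKYLINES ==
[[48,19],[50,0]]
[[23,4],[34,0],[48,19],[50,0]]
[[23,4],[33,18],[47,0],[48,19],[50,0]]
[[23,4],[33,18],[47,0],[48,19],[50,0]]
[[23,4],[33,20],[37,18],[47,0],[48,19],[50,0]]
[[23,8],[26,4],[33,20],[37,18],[47,0],[48,19],[50,0]]
[[23,8],[26,4],[33,20],[37,18],[47,12],[48,19],[50,0]]
[[18,20],[37,18],[47,12],[48,19],[50,0]]
[[18,20],[37,18],[47,12],[48,19],[50,0]]
[[18,20],[37,18],[47,12],[48,19],[50,0]]
[[18,20],[37,18],[47,12],[48,19],[50,0]]
[[12,20],[15,0],[18,20],[37,18],[47,12],[48,19],[50,0]]
[[12,20],[15,0],[18,20],[37,18],[47,12],[48,19],[50,0]]
[[12,20],[15,16],[18,20],[37,18],[47,12],[48,19],[50,0]]
[[12,20],[15,16],[18,20],[37,18],[47,12],[48,19],[50,0]]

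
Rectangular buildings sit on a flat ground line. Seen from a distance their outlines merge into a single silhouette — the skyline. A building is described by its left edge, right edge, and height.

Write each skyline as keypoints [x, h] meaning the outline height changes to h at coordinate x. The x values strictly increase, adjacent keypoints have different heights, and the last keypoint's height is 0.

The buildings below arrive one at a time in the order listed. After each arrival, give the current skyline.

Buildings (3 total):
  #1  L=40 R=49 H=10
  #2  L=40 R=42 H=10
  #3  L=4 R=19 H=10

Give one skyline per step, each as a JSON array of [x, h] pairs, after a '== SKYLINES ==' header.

== SKYLINES ==
[[40,10],[49,0]]
[[40,10],[49,0]]
[[4,10],[19,0],[40,10],[49,0]]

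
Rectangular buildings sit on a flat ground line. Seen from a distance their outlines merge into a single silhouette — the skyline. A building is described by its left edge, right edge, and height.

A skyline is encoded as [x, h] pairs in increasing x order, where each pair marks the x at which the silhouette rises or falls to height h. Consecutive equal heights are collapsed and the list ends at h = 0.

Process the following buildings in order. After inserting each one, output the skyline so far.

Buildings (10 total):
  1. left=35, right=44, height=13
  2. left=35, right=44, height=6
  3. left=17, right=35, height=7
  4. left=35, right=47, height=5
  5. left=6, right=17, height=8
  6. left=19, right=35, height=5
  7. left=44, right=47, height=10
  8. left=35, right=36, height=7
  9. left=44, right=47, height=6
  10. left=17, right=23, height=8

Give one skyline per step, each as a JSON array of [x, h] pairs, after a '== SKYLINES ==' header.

== SKYLINES ==
[[35,13],[44,0]]
[[35,13],[44,0]]
[[17,7],[35,13],[44,0]]
[[17,7],[35,13],[44,5],[47,0]]
[[6,8],[17,7],[35,13],[44,5],[47,0]]
[[6,8],[17,7],[35,13],[44,5],[47,0]]
[[6,8],[17,7],[35,13],[44,10],[47,0]]
[[6,8],[17,7],[35,13],[44,10],[47,0]]
[[6,8],[17,7],[35,13],[44,10],[47,0]]
[[6,8],[23,7],[35,13],[44,10],[47,0]]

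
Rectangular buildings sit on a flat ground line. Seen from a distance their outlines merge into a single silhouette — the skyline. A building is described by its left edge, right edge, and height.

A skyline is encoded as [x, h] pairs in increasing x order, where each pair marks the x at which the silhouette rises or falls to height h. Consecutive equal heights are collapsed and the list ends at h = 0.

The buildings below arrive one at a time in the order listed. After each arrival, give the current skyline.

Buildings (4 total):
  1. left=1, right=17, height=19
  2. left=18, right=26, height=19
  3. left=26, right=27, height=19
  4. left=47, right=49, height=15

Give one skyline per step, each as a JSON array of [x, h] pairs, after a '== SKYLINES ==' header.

== SKYLINES ==
[[1,19],[17,0]]
[[1,19],[17,0],[18,19],[26,0]]
[[1,19],[17,0],[18,19],[27,0]]
[[1,19],[17,0],[18,19],[27,0],[47,15],[49,0]]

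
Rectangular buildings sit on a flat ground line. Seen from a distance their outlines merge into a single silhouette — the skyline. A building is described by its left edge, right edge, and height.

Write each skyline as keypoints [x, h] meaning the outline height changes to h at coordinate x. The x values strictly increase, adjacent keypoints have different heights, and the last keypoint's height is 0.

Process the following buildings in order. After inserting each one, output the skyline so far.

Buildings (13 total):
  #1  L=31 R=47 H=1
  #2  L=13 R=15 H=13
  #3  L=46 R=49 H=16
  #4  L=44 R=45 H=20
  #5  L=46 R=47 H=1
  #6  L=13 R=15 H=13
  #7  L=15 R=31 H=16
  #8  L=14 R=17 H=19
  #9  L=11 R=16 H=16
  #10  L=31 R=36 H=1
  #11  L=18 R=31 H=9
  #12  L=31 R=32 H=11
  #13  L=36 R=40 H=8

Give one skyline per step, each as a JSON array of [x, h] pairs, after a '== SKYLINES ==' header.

== SKYLINES ==
[[31,1],[47,0]]
[[13,13],[15,0],[31,1],[47,0]]
[[13,13],[15,0],[31,1],[46,16],[49,0]]
[[13,13],[15,0],[31,1],[44,20],[45,1],[46,16],[49,0]]
[[13,13],[15,0],[31,1],[44,20],[45,1],[46,16],[49,0]]
[[13,13],[15,0],[31,1],[44,20],[45,1],[46,16],[49,0]]
[[13,13],[15,16],[31,1],[44,20],[45,1],[46,16],[49,0]]
[[13,13],[14,19],[17,16],[31,1],[44,20],[45,1],[46,16],[49,0]]
[[11,16],[14,19],[17,16],[31,1],[44,20],[45,1],[46,16],[49,0]]
[[11,16],[14,19],[17,16],[31,1],[44,20],[45,1],[46,16],[49,0]]
[[11,16],[14,19],[17,16],[31,1],[44,20],[45,1],[46,16],[49,0]]
[[11,16],[14,19],[17,16],[31,11],[32,1],[44,20],[45,1],[46,16],[49,0]]
[[11,16],[14,19],[17,16],[31,11],[32,1],[36,8],[40,1],[44,20],[45,1],[46,16],[49,0]]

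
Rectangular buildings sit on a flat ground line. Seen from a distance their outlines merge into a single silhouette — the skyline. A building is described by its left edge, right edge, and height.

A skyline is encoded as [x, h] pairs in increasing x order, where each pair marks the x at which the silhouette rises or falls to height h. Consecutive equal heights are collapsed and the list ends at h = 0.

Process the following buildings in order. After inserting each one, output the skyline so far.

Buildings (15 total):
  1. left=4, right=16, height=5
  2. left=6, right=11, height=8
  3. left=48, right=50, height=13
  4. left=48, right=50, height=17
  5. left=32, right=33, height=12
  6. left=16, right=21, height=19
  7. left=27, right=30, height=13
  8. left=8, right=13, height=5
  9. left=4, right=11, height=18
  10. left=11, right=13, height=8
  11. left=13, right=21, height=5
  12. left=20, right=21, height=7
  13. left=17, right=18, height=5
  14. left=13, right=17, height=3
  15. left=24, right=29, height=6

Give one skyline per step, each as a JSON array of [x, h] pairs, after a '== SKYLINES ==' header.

== SKYLINES ==
[[4,5],[16,0]]
[[4,5],[6,8],[11,5],[16,0]]
[[4,5],[6,8],[11,5],[16,0],[48,13],[50,0]]
[[4,5],[6,8],[11,5],[16,0],[48,17],[50,0]]
[[4,5],[6,8],[11,5],[16,0],[32,12],[33,0],[48,17],[50,0]]
[[4,5],[6,8],[11,5],[16,19],[21,0],[32,12],[33,0],[48,17],[50,0]]
[[4,5],[6,8],[11,5],[16,19],[21,0],[27,13],[30,0],[32,12],[33,0],[48,17],[50,0]]
[[4,5],[6,8],[11,5],[16,19],[21,0],[27,13],[30,0],[32,12],[33,0],[48,17],[50,0]]
[[4,18],[11,5],[16,19],[21,0],[27,13],[30,0],[32,12],[33,0],[48,17],[50,0]]
[[4,18],[11,8],[13,5],[16,19],[21,0],[27,13],[30,0],[32,12],[33,0],[48,17],[50,0]]
[[4,18],[11,8],[13,5],[16,19],[21,0],[27,13],[30,0],[32,12],[33,0],[48,17],[50,0]]
[[4,18],[11,8],[13,5],[16,19],[21,0],[27,13],[30,0],[32,12],[33,0],[48,17],[50,0]]
[[4,18],[11,8],[13,5],[16,19],[21,0],[27,13],[30,0],[32,12],[33,0],[48,17],[50,0]]
[[4,18],[11,8],[13,5],[16,19],[21,0],[27,13],[30,0],[32,12],[33,0],[48,17],[50,0]]
[[4,18],[11,8],[13,5],[16,19],[21,0],[24,6],[27,13],[30,0],[32,12],[33,0],[48,17],[50,0]]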